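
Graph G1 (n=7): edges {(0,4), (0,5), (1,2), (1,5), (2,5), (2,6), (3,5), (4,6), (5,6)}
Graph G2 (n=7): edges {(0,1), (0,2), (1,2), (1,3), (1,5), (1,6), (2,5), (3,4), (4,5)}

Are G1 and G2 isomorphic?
Yes, isomorphic

The graphs are isomorphic.
One valid mapping φ: V(G1) → V(G2): 0→3, 1→0, 2→2, 3→6, 4→4, 5→1, 6→5

Verify φ preserves adjacency — for each edge of G1, its image is an edge of G2:
  (0,4) → (φ(0),φ(4)) = (3,4) ∈ E(G2) ✓
  (0,5) → (φ(0),φ(5)) = (1,3) ∈ E(G2) ✓
  (1,2) → (φ(1),φ(2)) = (0,2) ∈ E(G2) ✓
  (1,5) → (φ(1),φ(5)) = (0,1) ∈ E(G2) ✓
  (2,5) → (φ(2),φ(5)) = (1,2) ∈ E(G2) ✓
  (2,6) → (φ(2),φ(6)) = (2,5) ∈ E(G2) ✓
  (3,5) → (φ(3),φ(5)) = (1,6) ∈ E(G2) ✓
  (4,6) → (φ(4),φ(6)) = (4,5) ∈ E(G2) ✓
  (5,6) → (φ(5),φ(6)) = (1,5) ∈ E(G2) ✓
All 9 edges of G1 map to edges of G2, and |E(G1)| = |E(G2)| = 9, so φ is a bijection on edges as well as vertices. Hence G1 ≅ G2.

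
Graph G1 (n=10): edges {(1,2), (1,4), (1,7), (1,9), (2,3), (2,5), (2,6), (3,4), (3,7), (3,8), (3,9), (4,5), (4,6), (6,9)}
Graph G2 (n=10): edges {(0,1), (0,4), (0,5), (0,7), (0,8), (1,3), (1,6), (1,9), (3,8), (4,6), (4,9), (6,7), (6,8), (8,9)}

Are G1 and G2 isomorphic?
Yes, isomorphic

The graphs are isomorphic.
One valid mapping φ: V(G1) → V(G2): 0→2, 1→6, 2→1, 3→0, 4→8, 5→3, 6→9, 7→7, 8→5, 9→4

Verify φ preserves adjacency — for each edge of G1, its image is an edge of G2:
  (1,2) → (φ(1),φ(2)) = (1,6) ∈ E(G2) ✓
  (1,4) → (φ(1),φ(4)) = (6,8) ∈ E(G2) ✓
  (1,7) → (φ(1),φ(7)) = (6,7) ∈ E(G2) ✓
  (1,9) → (φ(1),φ(9)) = (4,6) ∈ E(G2) ✓
  (2,3) → (φ(2),φ(3)) = (0,1) ∈ E(G2) ✓
  (2,5) → (φ(2),φ(5)) = (1,3) ∈ E(G2) ✓
  (2,6) → (φ(2),φ(6)) = (1,9) ∈ E(G2) ✓
  (3,4) → (φ(3),φ(4)) = (0,8) ∈ E(G2) ✓
  (3,7) → (φ(3),φ(7)) = (0,7) ∈ E(G2) ✓
  (3,8) → (φ(3),φ(8)) = (0,5) ∈ E(G2) ✓
  (3,9) → (φ(3),φ(9)) = (0,4) ∈ E(G2) ✓
  (4,5) → (φ(4),φ(5)) = (3,8) ∈ E(G2) ✓
  (4,6) → (φ(4),φ(6)) = (8,9) ∈ E(G2) ✓
  (6,9) → (φ(6),φ(9)) = (4,9) ∈ E(G2) ✓
All 14 edges of G1 map to edges of G2, and |E(G1)| = |E(G2)| = 14, so φ is a bijection on edges as well as vertices. Hence G1 ≅ G2.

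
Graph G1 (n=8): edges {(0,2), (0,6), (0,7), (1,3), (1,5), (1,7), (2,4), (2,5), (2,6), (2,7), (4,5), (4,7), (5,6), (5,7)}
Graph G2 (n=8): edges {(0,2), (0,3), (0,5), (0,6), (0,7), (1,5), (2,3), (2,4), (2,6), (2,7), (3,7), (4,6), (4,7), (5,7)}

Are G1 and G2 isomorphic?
Yes, isomorphic

The graphs are isomorphic.
One valid mapping φ: V(G1) → V(G2): 0→4, 1→5, 2→2, 3→1, 4→3, 5→0, 6→6, 7→7

Verify φ preserves adjacency — for each edge of G1, its image is an edge of G2:
  (0,2) → (φ(0),φ(2)) = (2,4) ∈ E(G2) ✓
  (0,6) → (φ(0),φ(6)) = (4,6) ∈ E(G2) ✓
  (0,7) → (φ(0),φ(7)) = (4,7) ∈ E(G2) ✓
  (1,3) → (φ(1),φ(3)) = (1,5) ∈ E(G2) ✓
  (1,5) → (φ(1),φ(5)) = (0,5) ∈ E(G2) ✓
  (1,7) → (φ(1),φ(7)) = (5,7) ∈ E(G2) ✓
  (2,4) → (φ(2),φ(4)) = (2,3) ∈ E(G2) ✓
  (2,5) → (φ(2),φ(5)) = (0,2) ∈ E(G2) ✓
  (2,6) → (φ(2),φ(6)) = (2,6) ∈ E(G2) ✓
  (2,7) → (φ(2),φ(7)) = (2,7) ∈ E(G2) ✓
  (4,5) → (φ(4),φ(5)) = (0,3) ∈ E(G2) ✓
  (4,7) → (φ(4),φ(7)) = (3,7) ∈ E(G2) ✓
  (5,6) → (φ(5),φ(6)) = (0,6) ∈ E(G2) ✓
  (5,7) → (φ(5),φ(7)) = (0,7) ∈ E(G2) ✓
All 14 edges of G1 map to edges of G2, and |E(G1)| = |E(G2)| = 14, so φ is a bijection on edges as well as vertices. Hence G1 ≅ G2.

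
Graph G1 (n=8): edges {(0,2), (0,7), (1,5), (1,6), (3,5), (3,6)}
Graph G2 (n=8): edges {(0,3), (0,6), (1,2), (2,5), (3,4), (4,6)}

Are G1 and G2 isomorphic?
Yes, isomorphic

The graphs are isomorphic.
One valid mapping φ: V(G1) → V(G2): 0→2, 1→4, 2→5, 3→0, 4→7, 5→3, 6→6, 7→1

Verify φ preserves adjacency — for each edge of G1, its image is an edge of G2:
  (0,2) → (φ(0),φ(2)) = (2,5) ∈ E(G2) ✓
  (0,7) → (φ(0),φ(7)) = (1,2) ∈ E(G2) ✓
  (1,5) → (φ(1),φ(5)) = (3,4) ∈ E(G2) ✓
  (1,6) → (φ(1),φ(6)) = (4,6) ∈ E(G2) ✓
  (3,5) → (φ(3),φ(5)) = (0,3) ∈ E(G2) ✓
  (3,6) → (φ(3),φ(6)) = (0,6) ∈ E(G2) ✓
All 6 edges of G1 map to edges of G2, and |E(G1)| = |E(G2)| = 6, so φ is a bijection on edges as well as vertices. Hence G1 ≅ G2.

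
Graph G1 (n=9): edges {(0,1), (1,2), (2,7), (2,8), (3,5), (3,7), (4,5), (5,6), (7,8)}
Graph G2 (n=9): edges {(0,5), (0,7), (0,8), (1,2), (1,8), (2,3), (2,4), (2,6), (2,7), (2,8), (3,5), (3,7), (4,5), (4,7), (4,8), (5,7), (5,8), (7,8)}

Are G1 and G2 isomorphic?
No, not isomorphic

The graphs are NOT isomorphic.

Counting triangles (3-cliques): G1 has 1, G2 has 13.
Triangle count is an isomorphism invariant, so differing triangle counts rule out isomorphism.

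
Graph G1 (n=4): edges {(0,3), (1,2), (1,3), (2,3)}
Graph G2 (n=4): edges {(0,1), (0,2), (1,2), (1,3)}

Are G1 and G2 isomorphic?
Yes, isomorphic

The graphs are isomorphic.
One valid mapping φ: V(G1) → V(G2): 0→3, 1→0, 2→2, 3→1

Verify φ preserves adjacency — for each edge of G1, its image is an edge of G2:
  (0,3) → (φ(0),φ(3)) = (1,3) ∈ E(G2) ✓
  (1,2) → (φ(1),φ(2)) = (0,2) ∈ E(G2) ✓
  (1,3) → (φ(1),φ(3)) = (0,1) ∈ E(G2) ✓
  (2,3) → (φ(2),φ(3)) = (1,2) ∈ E(G2) ✓
All 4 edges of G1 map to edges of G2, and |E(G1)| = |E(G2)| = 4, so φ is a bijection on edges as well as vertices. Hence G1 ≅ G2.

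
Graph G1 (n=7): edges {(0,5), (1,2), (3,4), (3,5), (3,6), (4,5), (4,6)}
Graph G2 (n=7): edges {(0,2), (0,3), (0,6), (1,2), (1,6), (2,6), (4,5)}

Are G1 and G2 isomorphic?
Yes, isomorphic

The graphs are isomorphic.
One valid mapping φ: V(G1) → V(G2): 0→3, 1→4, 2→5, 3→6, 4→2, 5→0, 6→1

Verify φ preserves adjacency — for each edge of G1, its image is an edge of G2:
  (0,5) → (φ(0),φ(5)) = (0,3) ∈ E(G2) ✓
  (1,2) → (φ(1),φ(2)) = (4,5) ∈ E(G2) ✓
  (3,4) → (φ(3),φ(4)) = (2,6) ∈ E(G2) ✓
  (3,5) → (φ(3),φ(5)) = (0,6) ∈ E(G2) ✓
  (3,6) → (φ(3),φ(6)) = (1,6) ∈ E(G2) ✓
  (4,5) → (φ(4),φ(5)) = (0,2) ∈ E(G2) ✓
  (4,6) → (φ(4),φ(6)) = (1,2) ∈ E(G2) ✓
All 7 edges of G1 map to edges of G2, and |E(G1)| = |E(G2)| = 7, so φ is a bijection on edges as well as vertices. Hence G1 ≅ G2.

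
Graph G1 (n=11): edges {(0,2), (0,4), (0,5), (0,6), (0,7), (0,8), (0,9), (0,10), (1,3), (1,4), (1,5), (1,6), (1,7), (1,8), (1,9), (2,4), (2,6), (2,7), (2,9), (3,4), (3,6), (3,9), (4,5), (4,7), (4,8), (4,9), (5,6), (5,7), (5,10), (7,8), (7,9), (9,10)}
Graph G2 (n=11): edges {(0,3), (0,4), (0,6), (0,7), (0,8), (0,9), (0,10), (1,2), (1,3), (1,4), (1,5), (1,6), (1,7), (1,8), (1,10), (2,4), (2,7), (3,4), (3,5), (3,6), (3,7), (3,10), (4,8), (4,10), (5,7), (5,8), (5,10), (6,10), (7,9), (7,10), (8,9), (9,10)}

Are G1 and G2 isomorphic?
Yes, isomorphic

The graphs are isomorphic.
One valid mapping φ: V(G1) → V(G2): 0→1, 1→0, 2→5, 3→9, 4→10, 5→4, 6→8, 7→3, 8→6, 9→7, 10→2

Verify φ preserves adjacency — for each edge of G1, its image is an edge of G2:
  (0,2) → (φ(0),φ(2)) = (1,5) ∈ E(G2) ✓
  (0,4) → (φ(0),φ(4)) = (1,10) ∈ E(G2) ✓
  (0,5) → (φ(0),φ(5)) = (1,4) ∈ E(G2) ✓
  (0,6) → (φ(0),φ(6)) = (1,8) ∈ E(G2) ✓
  (0,7) → (φ(0),φ(7)) = (1,3) ∈ E(G2) ✓
  (0,8) → (φ(0),φ(8)) = (1,6) ∈ E(G2) ✓
  (0,9) → (φ(0),φ(9)) = (1,7) ∈ E(G2) ✓
  (0,10) → (φ(0),φ(10)) = (1,2) ∈ E(G2) ✓
  (1,3) → (φ(1),φ(3)) = (0,9) ∈ E(G2) ✓
  (1,4) → (φ(1),φ(4)) = (0,10) ∈ E(G2) ✓
  (1,5) → (φ(1),φ(5)) = (0,4) ∈ E(G2) ✓
  (1,6) → (φ(1),φ(6)) = (0,8) ∈ E(G2) ✓
  (1,7) → (φ(1),φ(7)) = (0,3) ∈ E(G2) ✓
  (1,8) → (φ(1),φ(8)) = (0,6) ∈ E(G2) ✓
  (1,9) → (φ(1),φ(9)) = (0,7) ∈ E(G2) ✓
  (2,4) → (φ(2),φ(4)) = (5,10) ∈ E(G2) ✓
  (2,6) → (φ(2),φ(6)) = (5,8) ∈ E(G2) ✓
  (2,7) → (φ(2),φ(7)) = (3,5) ∈ E(G2) ✓
  (2,9) → (φ(2),φ(9)) = (5,7) ∈ E(G2) ✓
  (3,4) → (φ(3),φ(4)) = (9,10) ∈ E(G2) ✓
  (3,6) → (φ(3),φ(6)) = (8,9) ∈ E(G2) ✓
  (3,9) → (φ(3),φ(9)) = (7,9) ∈ E(G2) ✓
  (4,5) → (φ(4),φ(5)) = (4,10) ∈ E(G2) ✓
  (4,7) → (φ(4),φ(7)) = (3,10) ∈ E(G2) ✓
  (4,8) → (φ(4),φ(8)) = (6,10) ∈ E(G2) ✓
  (4,9) → (φ(4),φ(9)) = (7,10) ∈ E(G2) ✓
  (5,6) → (φ(5),φ(6)) = (4,8) ∈ E(G2) ✓
  (5,7) → (φ(5),φ(7)) = (3,4) ∈ E(G2) ✓
  (5,10) → (φ(5),φ(10)) = (2,4) ∈ E(G2) ✓
  (7,8) → (φ(7),φ(8)) = (3,6) ∈ E(G2) ✓
  (7,9) → (φ(7),φ(9)) = (3,7) ∈ E(G2) ✓
  (9,10) → (φ(9),φ(10)) = (2,7) ∈ E(G2) ✓
All 32 edges of G1 map to edges of G2, and |E(G1)| = |E(G2)| = 32, so φ is a bijection on edges as well as vertices. Hence G1 ≅ G2.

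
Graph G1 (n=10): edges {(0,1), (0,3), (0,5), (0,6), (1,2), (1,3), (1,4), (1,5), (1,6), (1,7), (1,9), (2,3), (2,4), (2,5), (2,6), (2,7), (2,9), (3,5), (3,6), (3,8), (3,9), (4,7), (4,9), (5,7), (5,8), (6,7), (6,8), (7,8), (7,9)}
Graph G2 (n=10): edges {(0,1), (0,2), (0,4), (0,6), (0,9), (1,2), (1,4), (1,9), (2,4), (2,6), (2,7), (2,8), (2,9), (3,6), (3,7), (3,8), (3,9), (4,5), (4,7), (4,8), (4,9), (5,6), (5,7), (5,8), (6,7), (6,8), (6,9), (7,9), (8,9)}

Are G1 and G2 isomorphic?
Yes, isomorphic

The graphs are isomorphic.
One valid mapping φ: V(G1) → V(G2): 0→3, 1→9, 2→2, 3→6, 4→1, 5→7, 6→8, 7→4, 8→5, 9→0

Verify φ preserves adjacency — for each edge of G1, its image is an edge of G2:
  (0,1) → (φ(0),φ(1)) = (3,9) ∈ E(G2) ✓
  (0,3) → (φ(0),φ(3)) = (3,6) ∈ E(G2) ✓
  (0,5) → (φ(0),φ(5)) = (3,7) ∈ E(G2) ✓
  (0,6) → (φ(0),φ(6)) = (3,8) ∈ E(G2) ✓
  (1,2) → (φ(1),φ(2)) = (2,9) ∈ E(G2) ✓
  (1,3) → (φ(1),φ(3)) = (6,9) ∈ E(G2) ✓
  (1,4) → (φ(1),φ(4)) = (1,9) ∈ E(G2) ✓
  (1,5) → (φ(1),φ(5)) = (7,9) ∈ E(G2) ✓
  (1,6) → (φ(1),φ(6)) = (8,9) ∈ E(G2) ✓
  (1,7) → (φ(1),φ(7)) = (4,9) ∈ E(G2) ✓
  (1,9) → (φ(1),φ(9)) = (0,9) ∈ E(G2) ✓
  (2,3) → (φ(2),φ(3)) = (2,6) ∈ E(G2) ✓
  (2,4) → (φ(2),φ(4)) = (1,2) ∈ E(G2) ✓
  (2,5) → (φ(2),φ(5)) = (2,7) ∈ E(G2) ✓
  (2,6) → (φ(2),φ(6)) = (2,8) ∈ E(G2) ✓
  (2,7) → (φ(2),φ(7)) = (2,4) ∈ E(G2) ✓
  (2,9) → (φ(2),φ(9)) = (0,2) ∈ E(G2) ✓
  (3,5) → (φ(3),φ(5)) = (6,7) ∈ E(G2) ✓
  (3,6) → (φ(3),φ(6)) = (6,8) ∈ E(G2) ✓
  (3,8) → (φ(3),φ(8)) = (5,6) ∈ E(G2) ✓
  (3,9) → (φ(3),φ(9)) = (0,6) ∈ E(G2) ✓
  (4,7) → (φ(4),φ(7)) = (1,4) ∈ E(G2) ✓
  (4,9) → (φ(4),φ(9)) = (0,1) ∈ E(G2) ✓
  (5,7) → (φ(5),φ(7)) = (4,7) ∈ E(G2) ✓
  (5,8) → (φ(5),φ(8)) = (5,7) ∈ E(G2) ✓
  (6,7) → (φ(6),φ(7)) = (4,8) ∈ E(G2) ✓
  (6,8) → (φ(6),φ(8)) = (5,8) ∈ E(G2) ✓
  (7,8) → (φ(7),φ(8)) = (4,5) ∈ E(G2) ✓
  (7,9) → (φ(7),φ(9)) = (0,4) ∈ E(G2) ✓
All 29 edges of G1 map to edges of G2, and |E(G1)| = |E(G2)| = 29, so φ is a bijection on edges as well as vertices. Hence G1 ≅ G2.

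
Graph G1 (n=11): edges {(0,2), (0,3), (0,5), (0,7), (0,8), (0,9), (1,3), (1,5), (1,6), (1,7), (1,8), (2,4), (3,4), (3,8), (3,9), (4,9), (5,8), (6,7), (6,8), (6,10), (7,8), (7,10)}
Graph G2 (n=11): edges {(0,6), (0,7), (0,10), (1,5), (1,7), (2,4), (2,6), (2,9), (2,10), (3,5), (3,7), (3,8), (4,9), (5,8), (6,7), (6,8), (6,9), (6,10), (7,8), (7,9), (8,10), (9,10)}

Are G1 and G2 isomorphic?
Yes, isomorphic

The graphs are isomorphic.
One valid mapping φ: V(G1) → V(G2): 0→7, 1→10, 2→1, 3→8, 4→5, 5→0, 6→2, 7→9, 8→6, 9→3, 10→4

Verify φ preserves adjacency — for each edge of G1, its image is an edge of G2:
  (0,2) → (φ(0),φ(2)) = (1,7) ∈ E(G2) ✓
  (0,3) → (φ(0),φ(3)) = (7,8) ∈ E(G2) ✓
  (0,5) → (φ(0),φ(5)) = (0,7) ∈ E(G2) ✓
  (0,7) → (φ(0),φ(7)) = (7,9) ∈ E(G2) ✓
  (0,8) → (φ(0),φ(8)) = (6,7) ∈ E(G2) ✓
  (0,9) → (φ(0),φ(9)) = (3,7) ∈ E(G2) ✓
  (1,3) → (φ(1),φ(3)) = (8,10) ∈ E(G2) ✓
  (1,5) → (φ(1),φ(5)) = (0,10) ∈ E(G2) ✓
  (1,6) → (φ(1),φ(6)) = (2,10) ∈ E(G2) ✓
  (1,7) → (φ(1),φ(7)) = (9,10) ∈ E(G2) ✓
  (1,8) → (φ(1),φ(8)) = (6,10) ∈ E(G2) ✓
  (2,4) → (φ(2),φ(4)) = (1,5) ∈ E(G2) ✓
  (3,4) → (φ(3),φ(4)) = (5,8) ∈ E(G2) ✓
  (3,8) → (φ(3),φ(8)) = (6,8) ∈ E(G2) ✓
  (3,9) → (φ(3),φ(9)) = (3,8) ∈ E(G2) ✓
  (4,9) → (φ(4),φ(9)) = (3,5) ∈ E(G2) ✓
  (5,8) → (φ(5),φ(8)) = (0,6) ∈ E(G2) ✓
  (6,7) → (φ(6),φ(7)) = (2,9) ∈ E(G2) ✓
  (6,8) → (φ(6),φ(8)) = (2,6) ∈ E(G2) ✓
  (6,10) → (φ(6),φ(10)) = (2,4) ∈ E(G2) ✓
  (7,8) → (φ(7),φ(8)) = (6,9) ∈ E(G2) ✓
  (7,10) → (φ(7),φ(10)) = (4,9) ∈ E(G2) ✓
All 22 edges of G1 map to edges of G2, and |E(G1)| = |E(G2)| = 22, so φ is a bijection on edges as well as vertices. Hence G1 ≅ G2.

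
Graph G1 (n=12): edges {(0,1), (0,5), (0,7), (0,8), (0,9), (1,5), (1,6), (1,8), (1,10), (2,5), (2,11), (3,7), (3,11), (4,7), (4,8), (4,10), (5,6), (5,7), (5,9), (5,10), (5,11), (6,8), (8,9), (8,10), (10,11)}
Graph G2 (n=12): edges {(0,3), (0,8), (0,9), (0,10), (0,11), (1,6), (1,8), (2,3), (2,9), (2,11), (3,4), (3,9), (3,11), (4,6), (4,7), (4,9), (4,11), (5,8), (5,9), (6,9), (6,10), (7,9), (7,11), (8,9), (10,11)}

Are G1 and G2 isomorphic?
Yes, isomorphic

The graphs are isomorphic.
One valid mapping φ: V(G1) → V(G2): 0→4, 1→3, 2→5, 3→1, 4→10, 5→9, 6→2, 7→6, 8→11, 9→7, 10→0, 11→8

Verify φ preserves adjacency — for each edge of G1, its image is an edge of G2:
  (0,1) → (φ(0),φ(1)) = (3,4) ∈ E(G2) ✓
  (0,5) → (φ(0),φ(5)) = (4,9) ∈ E(G2) ✓
  (0,7) → (φ(0),φ(7)) = (4,6) ∈ E(G2) ✓
  (0,8) → (φ(0),φ(8)) = (4,11) ∈ E(G2) ✓
  (0,9) → (φ(0),φ(9)) = (4,7) ∈ E(G2) ✓
  (1,5) → (φ(1),φ(5)) = (3,9) ∈ E(G2) ✓
  (1,6) → (φ(1),φ(6)) = (2,3) ∈ E(G2) ✓
  (1,8) → (φ(1),φ(8)) = (3,11) ∈ E(G2) ✓
  (1,10) → (φ(1),φ(10)) = (0,3) ∈ E(G2) ✓
  (2,5) → (φ(2),φ(5)) = (5,9) ∈ E(G2) ✓
  (2,11) → (φ(2),φ(11)) = (5,8) ∈ E(G2) ✓
  (3,7) → (φ(3),φ(7)) = (1,6) ∈ E(G2) ✓
  (3,11) → (φ(3),φ(11)) = (1,8) ∈ E(G2) ✓
  (4,7) → (φ(4),φ(7)) = (6,10) ∈ E(G2) ✓
  (4,8) → (φ(4),φ(8)) = (10,11) ∈ E(G2) ✓
  (4,10) → (φ(4),φ(10)) = (0,10) ∈ E(G2) ✓
  (5,6) → (φ(5),φ(6)) = (2,9) ∈ E(G2) ✓
  (5,7) → (φ(5),φ(7)) = (6,9) ∈ E(G2) ✓
  (5,9) → (φ(5),φ(9)) = (7,9) ∈ E(G2) ✓
  (5,10) → (φ(5),φ(10)) = (0,9) ∈ E(G2) ✓
  (5,11) → (φ(5),φ(11)) = (8,9) ∈ E(G2) ✓
  (6,8) → (φ(6),φ(8)) = (2,11) ∈ E(G2) ✓
  (8,9) → (φ(8),φ(9)) = (7,11) ∈ E(G2) ✓
  (8,10) → (φ(8),φ(10)) = (0,11) ∈ E(G2) ✓
  (10,11) → (φ(10),φ(11)) = (0,8) ∈ E(G2) ✓
All 25 edges of G1 map to edges of G2, and |E(G1)| = |E(G2)| = 25, so φ is a bijection on edges as well as vertices. Hence G1 ≅ G2.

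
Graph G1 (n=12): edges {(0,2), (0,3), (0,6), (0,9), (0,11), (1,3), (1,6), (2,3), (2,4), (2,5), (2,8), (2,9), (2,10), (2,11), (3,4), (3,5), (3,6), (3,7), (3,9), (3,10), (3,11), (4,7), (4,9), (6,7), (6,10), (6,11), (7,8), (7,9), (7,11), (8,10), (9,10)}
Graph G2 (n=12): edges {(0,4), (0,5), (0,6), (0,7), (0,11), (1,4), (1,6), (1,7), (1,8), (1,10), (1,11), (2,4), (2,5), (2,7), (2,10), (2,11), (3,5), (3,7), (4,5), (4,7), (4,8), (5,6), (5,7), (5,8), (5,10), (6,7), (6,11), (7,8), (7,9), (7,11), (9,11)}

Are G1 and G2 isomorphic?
Yes, isomorphic

The graphs are isomorphic.
One valid mapping φ: V(G1) → V(G2): 0→0, 1→9, 2→5, 3→7, 4→8, 5→3, 6→11, 7→1, 8→10, 9→4, 10→2, 11→6

Verify φ preserves adjacency — for each edge of G1, its image is an edge of G2:
  (0,2) → (φ(0),φ(2)) = (0,5) ∈ E(G2) ✓
  (0,3) → (φ(0),φ(3)) = (0,7) ∈ E(G2) ✓
  (0,6) → (φ(0),φ(6)) = (0,11) ∈ E(G2) ✓
  (0,9) → (φ(0),φ(9)) = (0,4) ∈ E(G2) ✓
  (0,11) → (φ(0),φ(11)) = (0,6) ∈ E(G2) ✓
  (1,3) → (φ(1),φ(3)) = (7,9) ∈ E(G2) ✓
  (1,6) → (φ(1),φ(6)) = (9,11) ∈ E(G2) ✓
  (2,3) → (φ(2),φ(3)) = (5,7) ∈ E(G2) ✓
  (2,4) → (φ(2),φ(4)) = (5,8) ∈ E(G2) ✓
  (2,5) → (φ(2),φ(5)) = (3,5) ∈ E(G2) ✓
  (2,8) → (φ(2),φ(8)) = (5,10) ∈ E(G2) ✓
  (2,9) → (φ(2),φ(9)) = (4,5) ∈ E(G2) ✓
  (2,10) → (φ(2),φ(10)) = (2,5) ∈ E(G2) ✓
  (2,11) → (φ(2),φ(11)) = (5,6) ∈ E(G2) ✓
  (3,4) → (φ(3),φ(4)) = (7,8) ∈ E(G2) ✓
  (3,5) → (φ(3),φ(5)) = (3,7) ∈ E(G2) ✓
  (3,6) → (φ(3),φ(6)) = (7,11) ∈ E(G2) ✓
  (3,7) → (φ(3),φ(7)) = (1,7) ∈ E(G2) ✓
  (3,9) → (φ(3),φ(9)) = (4,7) ∈ E(G2) ✓
  (3,10) → (φ(3),φ(10)) = (2,7) ∈ E(G2) ✓
  (3,11) → (φ(3),φ(11)) = (6,7) ∈ E(G2) ✓
  (4,7) → (φ(4),φ(7)) = (1,8) ∈ E(G2) ✓
  (4,9) → (φ(4),φ(9)) = (4,8) ∈ E(G2) ✓
  (6,7) → (φ(6),φ(7)) = (1,11) ∈ E(G2) ✓
  (6,10) → (φ(6),φ(10)) = (2,11) ∈ E(G2) ✓
  (6,11) → (φ(6),φ(11)) = (6,11) ∈ E(G2) ✓
  (7,8) → (φ(7),φ(8)) = (1,10) ∈ E(G2) ✓
  (7,9) → (φ(7),φ(9)) = (1,4) ∈ E(G2) ✓
  (7,11) → (φ(7),φ(11)) = (1,6) ∈ E(G2) ✓
  (8,10) → (φ(8),φ(10)) = (2,10) ∈ E(G2) ✓
  (9,10) → (φ(9),φ(10)) = (2,4) ∈ E(G2) ✓
All 31 edges of G1 map to edges of G2, and |E(G1)| = |E(G2)| = 31, so φ is a bijection on edges as well as vertices. Hence G1 ≅ G2.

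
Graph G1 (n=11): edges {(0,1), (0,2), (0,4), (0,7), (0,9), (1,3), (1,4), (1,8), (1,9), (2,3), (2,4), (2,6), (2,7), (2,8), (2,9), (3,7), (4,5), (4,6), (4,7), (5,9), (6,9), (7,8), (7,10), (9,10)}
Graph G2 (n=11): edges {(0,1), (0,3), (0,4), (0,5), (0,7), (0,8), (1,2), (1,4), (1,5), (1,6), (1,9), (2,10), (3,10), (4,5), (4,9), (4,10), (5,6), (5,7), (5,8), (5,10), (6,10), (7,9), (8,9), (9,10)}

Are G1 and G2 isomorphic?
Yes, isomorphic

The graphs are isomorphic.
One valid mapping φ: V(G1) → V(G2): 0→4, 1→9, 2→5, 3→8, 4→1, 5→2, 6→6, 7→0, 8→7, 9→10, 10→3

Verify φ preserves adjacency — for each edge of G1, its image is an edge of G2:
  (0,1) → (φ(0),φ(1)) = (4,9) ∈ E(G2) ✓
  (0,2) → (φ(0),φ(2)) = (4,5) ∈ E(G2) ✓
  (0,4) → (φ(0),φ(4)) = (1,4) ∈ E(G2) ✓
  (0,7) → (φ(0),φ(7)) = (0,4) ∈ E(G2) ✓
  (0,9) → (φ(0),φ(9)) = (4,10) ∈ E(G2) ✓
  (1,3) → (φ(1),φ(3)) = (8,9) ∈ E(G2) ✓
  (1,4) → (φ(1),φ(4)) = (1,9) ∈ E(G2) ✓
  (1,8) → (φ(1),φ(8)) = (7,9) ∈ E(G2) ✓
  (1,9) → (φ(1),φ(9)) = (9,10) ∈ E(G2) ✓
  (2,3) → (φ(2),φ(3)) = (5,8) ∈ E(G2) ✓
  (2,4) → (φ(2),φ(4)) = (1,5) ∈ E(G2) ✓
  (2,6) → (φ(2),φ(6)) = (5,6) ∈ E(G2) ✓
  (2,7) → (φ(2),φ(7)) = (0,5) ∈ E(G2) ✓
  (2,8) → (φ(2),φ(8)) = (5,7) ∈ E(G2) ✓
  (2,9) → (φ(2),φ(9)) = (5,10) ∈ E(G2) ✓
  (3,7) → (φ(3),φ(7)) = (0,8) ∈ E(G2) ✓
  (4,5) → (φ(4),φ(5)) = (1,2) ∈ E(G2) ✓
  (4,6) → (φ(4),φ(6)) = (1,6) ∈ E(G2) ✓
  (4,7) → (φ(4),φ(7)) = (0,1) ∈ E(G2) ✓
  (5,9) → (φ(5),φ(9)) = (2,10) ∈ E(G2) ✓
  (6,9) → (φ(6),φ(9)) = (6,10) ∈ E(G2) ✓
  (7,8) → (φ(7),φ(8)) = (0,7) ∈ E(G2) ✓
  (7,10) → (φ(7),φ(10)) = (0,3) ∈ E(G2) ✓
  (9,10) → (φ(9),φ(10)) = (3,10) ∈ E(G2) ✓
All 24 edges of G1 map to edges of G2, and |E(G1)| = |E(G2)| = 24, so φ is a bijection on edges as well as vertices. Hence G1 ≅ G2.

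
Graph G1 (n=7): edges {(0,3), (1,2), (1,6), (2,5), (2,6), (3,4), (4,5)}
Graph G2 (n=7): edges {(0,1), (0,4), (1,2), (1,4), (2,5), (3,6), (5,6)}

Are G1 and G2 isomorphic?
Yes, isomorphic

The graphs are isomorphic.
One valid mapping φ: V(G1) → V(G2): 0→3, 1→4, 2→1, 3→6, 4→5, 5→2, 6→0

Verify φ preserves adjacency — for each edge of G1, its image is an edge of G2:
  (0,3) → (φ(0),φ(3)) = (3,6) ∈ E(G2) ✓
  (1,2) → (φ(1),φ(2)) = (1,4) ∈ E(G2) ✓
  (1,6) → (φ(1),φ(6)) = (0,4) ∈ E(G2) ✓
  (2,5) → (φ(2),φ(5)) = (1,2) ∈ E(G2) ✓
  (2,6) → (φ(2),φ(6)) = (0,1) ∈ E(G2) ✓
  (3,4) → (φ(3),φ(4)) = (5,6) ∈ E(G2) ✓
  (4,5) → (φ(4),φ(5)) = (2,5) ∈ E(G2) ✓
All 7 edges of G1 map to edges of G2, and |E(G1)| = |E(G2)| = 7, so φ is a bijection on edges as well as vertices. Hence G1 ≅ G2.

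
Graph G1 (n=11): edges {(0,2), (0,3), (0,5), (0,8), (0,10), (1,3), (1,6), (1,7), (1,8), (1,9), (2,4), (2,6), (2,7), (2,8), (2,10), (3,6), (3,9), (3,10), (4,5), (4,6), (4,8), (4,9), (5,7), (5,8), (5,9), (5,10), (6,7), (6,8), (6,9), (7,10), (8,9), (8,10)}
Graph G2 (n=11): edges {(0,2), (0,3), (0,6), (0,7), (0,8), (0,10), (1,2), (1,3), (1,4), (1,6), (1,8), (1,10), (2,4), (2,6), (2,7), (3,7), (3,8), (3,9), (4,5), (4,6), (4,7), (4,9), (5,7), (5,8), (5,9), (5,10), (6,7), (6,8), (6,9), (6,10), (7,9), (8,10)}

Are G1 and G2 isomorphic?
Yes, isomorphic

The graphs are isomorphic.
One valid mapping φ: V(G1) → V(G2): 0→10, 1→9, 2→0, 3→5, 4→2, 5→1, 6→7, 7→3, 8→6, 9→4, 10→8

Verify φ preserves adjacency — for each edge of G1, its image is an edge of G2:
  (0,2) → (φ(0),φ(2)) = (0,10) ∈ E(G2) ✓
  (0,3) → (φ(0),φ(3)) = (5,10) ∈ E(G2) ✓
  (0,5) → (φ(0),φ(5)) = (1,10) ∈ E(G2) ✓
  (0,8) → (φ(0),φ(8)) = (6,10) ∈ E(G2) ✓
  (0,10) → (φ(0),φ(10)) = (8,10) ∈ E(G2) ✓
  (1,3) → (φ(1),φ(3)) = (5,9) ∈ E(G2) ✓
  (1,6) → (φ(1),φ(6)) = (7,9) ∈ E(G2) ✓
  (1,7) → (φ(1),φ(7)) = (3,9) ∈ E(G2) ✓
  (1,8) → (φ(1),φ(8)) = (6,9) ∈ E(G2) ✓
  (1,9) → (φ(1),φ(9)) = (4,9) ∈ E(G2) ✓
  (2,4) → (φ(2),φ(4)) = (0,2) ∈ E(G2) ✓
  (2,6) → (φ(2),φ(6)) = (0,7) ∈ E(G2) ✓
  (2,7) → (φ(2),φ(7)) = (0,3) ∈ E(G2) ✓
  (2,8) → (φ(2),φ(8)) = (0,6) ∈ E(G2) ✓
  (2,10) → (φ(2),φ(10)) = (0,8) ∈ E(G2) ✓
  (3,6) → (φ(3),φ(6)) = (5,7) ∈ E(G2) ✓
  (3,9) → (φ(3),φ(9)) = (4,5) ∈ E(G2) ✓
  (3,10) → (φ(3),φ(10)) = (5,8) ∈ E(G2) ✓
  (4,5) → (φ(4),φ(5)) = (1,2) ∈ E(G2) ✓
  (4,6) → (φ(4),φ(6)) = (2,7) ∈ E(G2) ✓
  (4,8) → (φ(4),φ(8)) = (2,6) ∈ E(G2) ✓
  (4,9) → (φ(4),φ(9)) = (2,4) ∈ E(G2) ✓
  (5,7) → (φ(5),φ(7)) = (1,3) ∈ E(G2) ✓
  (5,8) → (φ(5),φ(8)) = (1,6) ∈ E(G2) ✓
  (5,9) → (φ(5),φ(9)) = (1,4) ∈ E(G2) ✓
  (5,10) → (φ(5),φ(10)) = (1,8) ∈ E(G2) ✓
  (6,7) → (φ(6),φ(7)) = (3,7) ∈ E(G2) ✓
  (6,8) → (φ(6),φ(8)) = (6,7) ∈ E(G2) ✓
  (6,9) → (φ(6),φ(9)) = (4,7) ∈ E(G2) ✓
  (7,10) → (φ(7),φ(10)) = (3,8) ∈ E(G2) ✓
  (8,9) → (φ(8),φ(9)) = (4,6) ∈ E(G2) ✓
  (8,10) → (φ(8),φ(10)) = (6,8) ∈ E(G2) ✓
All 32 edges of G1 map to edges of G2, and |E(G1)| = |E(G2)| = 32, so φ is a bijection on edges as well as vertices. Hence G1 ≅ G2.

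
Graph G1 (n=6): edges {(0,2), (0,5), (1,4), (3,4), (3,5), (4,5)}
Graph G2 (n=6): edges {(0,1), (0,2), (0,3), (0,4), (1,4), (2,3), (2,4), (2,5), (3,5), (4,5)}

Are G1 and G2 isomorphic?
No, not isomorphic

The graphs are NOT isomorphic.

Degrees in G1: deg(0)=2, deg(1)=1, deg(2)=1, deg(3)=2, deg(4)=3, deg(5)=3.
Sorted degree sequence of G1: [3, 3, 2, 2, 1, 1].
Degrees in G2: deg(0)=4, deg(1)=2, deg(2)=4, deg(3)=3, deg(4)=4, deg(5)=3.
Sorted degree sequence of G2: [4, 4, 4, 3, 3, 2].
The (sorted) degree sequence is an isomorphism invariant, so since G1 and G2 have different degree sequences they cannot be isomorphic.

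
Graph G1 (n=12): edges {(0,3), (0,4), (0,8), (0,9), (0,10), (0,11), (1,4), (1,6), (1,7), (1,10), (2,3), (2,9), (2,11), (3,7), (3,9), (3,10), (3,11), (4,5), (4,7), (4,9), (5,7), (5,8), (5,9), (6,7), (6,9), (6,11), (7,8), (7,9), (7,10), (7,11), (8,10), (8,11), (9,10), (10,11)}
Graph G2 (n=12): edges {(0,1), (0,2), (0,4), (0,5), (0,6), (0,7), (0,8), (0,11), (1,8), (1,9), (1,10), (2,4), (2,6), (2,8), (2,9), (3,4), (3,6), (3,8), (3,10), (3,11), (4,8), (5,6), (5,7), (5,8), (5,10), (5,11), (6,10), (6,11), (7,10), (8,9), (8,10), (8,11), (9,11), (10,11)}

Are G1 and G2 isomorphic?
Yes, isomorphic

The graphs are isomorphic.
One valid mapping φ: V(G1) → V(G2): 0→6, 1→9, 2→7, 3→5, 4→2, 5→4, 6→1, 7→8, 8→3, 9→0, 10→11, 11→10

Verify φ preserves adjacency — for each edge of G1, its image is an edge of G2:
  (0,3) → (φ(0),φ(3)) = (5,6) ∈ E(G2) ✓
  (0,4) → (φ(0),φ(4)) = (2,6) ∈ E(G2) ✓
  (0,8) → (φ(0),φ(8)) = (3,6) ∈ E(G2) ✓
  (0,9) → (φ(0),φ(9)) = (0,6) ∈ E(G2) ✓
  (0,10) → (φ(0),φ(10)) = (6,11) ∈ E(G2) ✓
  (0,11) → (φ(0),φ(11)) = (6,10) ∈ E(G2) ✓
  (1,4) → (φ(1),φ(4)) = (2,9) ∈ E(G2) ✓
  (1,6) → (φ(1),φ(6)) = (1,9) ∈ E(G2) ✓
  (1,7) → (φ(1),φ(7)) = (8,9) ∈ E(G2) ✓
  (1,10) → (φ(1),φ(10)) = (9,11) ∈ E(G2) ✓
  (2,3) → (φ(2),φ(3)) = (5,7) ∈ E(G2) ✓
  (2,9) → (φ(2),φ(9)) = (0,7) ∈ E(G2) ✓
  (2,11) → (φ(2),φ(11)) = (7,10) ∈ E(G2) ✓
  (3,7) → (φ(3),φ(7)) = (5,8) ∈ E(G2) ✓
  (3,9) → (φ(3),φ(9)) = (0,5) ∈ E(G2) ✓
  (3,10) → (φ(3),φ(10)) = (5,11) ∈ E(G2) ✓
  (3,11) → (φ(3),φ(11)) = (5,10) ∈ E(G2) ✓
  (4,5) → (φ(4),φ(5)) = (2,4) ∈ E(G2) ✓
  (4,7) → (φ(4),φ(7)) = (2,8) ∈ E(G2) ✓
  (4,9) → (φ(4),φ(9)) = (0,2) ∈ E(G2) ✓
  (5,7) → (φ(5),φ(7)) = (4,8) ∈ E(G2) ✓
  (5,8) → (φ(5),φ(8)) = (3,4) ∈ E(G2) ✓
  (5,9) → (φ(5),φ(9)) = (0,4) ∈ E(G2) ✓
  (6,7) → (φ(6),φ(7)) = (1,8) ∈ E(G2) ✓
  (6,9) → (φ(6),φ(9)) = (0,1) ∈ E(G2) ✓
  (6,11) → (φ(6),φ(11)) = (1,10) ∈ E(G2) ✓
  (7,8) → (φ(7),φ(8)) = (3,8) ∈ E(G2) ✓
  (7,9) → (φ(7),φ(9)) = (0,8) ∈ E(G2) ✓
  (7,10) → (φ(7),φ(10)) = (8,11) ∈ E(G2) ✓
  (7,11) → (φ(7),φ(11)) = (8,10) ∈ E(G2) ✓
  (8,10) → (φ(8),φ(10)) = (3,11) ∈ E(G2) ✓
  (8,11) → (φ(8),φ(11)) = (3,10) ∈ E(G2) ✓
  (9,10) → (φ(9),φ(10)) = (0,11) ∈ E(G2) ✓
  (10,11) → (φ(10),φ(11)) = (10,11) ∈ E(G2) ✓
All 34 edges of G1 map to edges of G2, and |E(G1)| = |E(G2)| = 34, so φ is a bijection on edges as well as vertices. Hence G1 ≅ G2.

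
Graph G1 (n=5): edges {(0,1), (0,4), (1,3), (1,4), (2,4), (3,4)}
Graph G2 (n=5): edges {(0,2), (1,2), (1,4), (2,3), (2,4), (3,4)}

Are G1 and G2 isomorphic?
Yes, isomorphic

The graphs are isomorphic.
One valid mapping φ: V(G1) → V(G2): 0→1, 1→4, 2→0, 3→3, 4→2

Verify φ preserves adjacency — for each edge of G1, its image is an edge of G2:
  (0,1) → (φ(0),φ(1)) = (1,4) ∈ E(G2) ✓
  (0,4) → (φ(0),φ(4)) = (1,2) ∈ E(G2) ✓
  (1,3) → (φ(1),φ(3)) = (3,4) ∈ E(G2) ✓
  (1,4) → (φ(1),φ(4)) = (2,4) ∈ E(G2) ✓
  (2,4) → (φ(2),φ(4)) = (0,2) ∈ E(G2) ✓
  (3,4) → (φ(3),φ(4)) = (2,3) ∈ E(G2) ✓
All 6 edges of G1 map to edges of G2, and |E(G1)| = |E(G2)| = 6, so φ is a bijection on edges as well as vertices. Hence G1 ≅ G2.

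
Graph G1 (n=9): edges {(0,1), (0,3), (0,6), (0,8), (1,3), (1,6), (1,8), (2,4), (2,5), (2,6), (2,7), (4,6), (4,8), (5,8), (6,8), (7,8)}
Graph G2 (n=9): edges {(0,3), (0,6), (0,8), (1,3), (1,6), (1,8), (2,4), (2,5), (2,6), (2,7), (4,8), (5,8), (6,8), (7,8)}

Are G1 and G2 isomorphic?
No, not isomorphic

The graphs are NOT isomorphic.

Counting edges: G1 has 16 edge(s); G2 has 14 edge(s).
Edge count is an isomorphism invariant (a bijection on vertices induces a bijection on edges), so differing edge counts rule out isomorphism.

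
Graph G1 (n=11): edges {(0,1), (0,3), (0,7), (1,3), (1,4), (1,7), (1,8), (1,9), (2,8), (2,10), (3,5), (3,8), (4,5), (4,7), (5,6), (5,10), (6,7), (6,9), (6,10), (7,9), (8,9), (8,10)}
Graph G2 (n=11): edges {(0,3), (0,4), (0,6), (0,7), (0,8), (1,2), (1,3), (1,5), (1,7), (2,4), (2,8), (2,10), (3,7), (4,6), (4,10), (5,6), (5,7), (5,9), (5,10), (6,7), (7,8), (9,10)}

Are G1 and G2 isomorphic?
Yes, isomorphic

The graphs are isomorphic.
One valid mapping φ: V(G1) → V(G2): 0→3, 1→7, 2→9, 3→1, 4→8, 5→2, 6→4, 7→0, 8→5, 9→6, 10→10

Verify φ preserves adjacency — for each edge of G1, its image is an edge of G2:
  (0,1) → (φ(0),φ(1)) = (3,7) ∈ E(G2) ✓
  (0,3) → (φ(0),φ(3)) = (1,3) ∈ E(G2) ✓
  (0,7) → (φ(0),φ(7)) = (0,3) ∈ E(G2) ✓
  (1,3) → (φ(1),φ(3)) = (1,7) ∈ E(G2) ✓
  (1,4) → (φ(1),φ(4)) = (7,8) ∈ E(G2) ✓
  (1,7) → (φ(1),φ(7)) = (0,7) ∈ E(G2) ✓
  (1,8) → (φ(1),φ(8)) = (5,7) ∈ E(G2) ✓
  (1,9) → (φ(1),φ(9)) = (6,7) ∈ E(G2) ✓
  (2,8) → (φ(2),φ(8)) = (5,9) ∈ E(G2) ✓
  (2,10) → (φ(2),φ(10)) = (9,10) ∈ E(G2) ✓
  (3,5) → (φ(3),φ(5)) = (1,2) ∈ E(G2) ✓
  (3,8) → (φ(3),φ(8)) = (1,5) ∈ E(G2) ✓
  (4,5) → (φ(4),φ(5)) = (2,8) ∈ E(G2) ✓
  (4,7) → (φ(4),φ(7)) = (0,8) ∈ E(G2) ✓
  (5,6) → (φ(5),φ(6)) = (2,4) ∈ E(G2) ✓
  (5,10) → (φ(5),φ(10)) = (2,10) ∈ E(G2) ✓
  (6,7) → (φ(6),φ(7)) = (0,4) ∈ E(G2) ✓
  (6,9) → (φ(6),φ(9)) = (4,6) ∈ E(G2) ✓
  (6,10) → (φ(6),φ(10)) = (4,10) ∈ E(G2) ✓
  (7,9) → (φ(7),φ(9)) = (0,6) ∈ E(G2) ✓
  (8,9) → (φ(8),φ(9)) = (5,6) ∈ E(G2) ✓
  (8,10) → (φ(8),φ(10)) = (5,10) ∈ E(G2) ✓
All 22 edges of G1 map to edges of G2, and |E(G1)| = |E(G2)| = 22, so φ is a bijection on edges as well as vertices. Hence G1 ≅ G2.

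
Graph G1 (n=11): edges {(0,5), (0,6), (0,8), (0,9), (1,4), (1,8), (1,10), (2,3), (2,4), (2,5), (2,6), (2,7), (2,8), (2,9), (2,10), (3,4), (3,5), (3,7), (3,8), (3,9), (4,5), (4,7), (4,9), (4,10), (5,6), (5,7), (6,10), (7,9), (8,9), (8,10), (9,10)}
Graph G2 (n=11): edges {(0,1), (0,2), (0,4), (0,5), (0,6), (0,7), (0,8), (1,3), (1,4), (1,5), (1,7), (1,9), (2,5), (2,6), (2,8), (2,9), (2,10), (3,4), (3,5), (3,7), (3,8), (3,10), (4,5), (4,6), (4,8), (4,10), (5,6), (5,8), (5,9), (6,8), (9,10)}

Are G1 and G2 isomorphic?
Yes, isomorphic

The graphs are isomorphic.
One valid mapping φ: V(G1) → V(G2): 0→10, 1→7, 2→5, 3→8, 4→0, 5→2, 6→9, 7→6, 8→3, 9→4, 10→1

Verify φ preserves adjacency — for each edge of G1, its image is an edge of G2:
  (0,5) → (φ(0),φ(5)) = (2,10) ∈ E(G2) ✓
  (0,6) → (φ(0),φ(6)) = (9,10) ∈ E(G2) ✓
  (0,8) → (φ(0),φ(8)) = (3,10) ∈ E(G2) ✓
  (0,9) → (φ(0),φ(9)) = (4,10) ∈ E(G2) ✓
  (1,4) → (φ(1),φ(4)) = (0,7) ∈ E(G2) ✓
  (1,8) → (φ(1),φ(8)) = (3,7) ∈ E(G2) ✓
  (1,10) → (φ(1),φ(10)) = (1,7) ∈ E(G2) ✓
  (2,3) → (φ(2),φ(3)) = (5,8) ∈ E(G2) ✓
  (2,4) → (φ(2),φ(4)) = (0,5) ∈ E(G2) ✓
  (2,5) → (φ(2),φ(5)) = (2,5) ∈ E(G2) ✓
  (2,6) → (φ(2),φ(6)) = (5,9) ∈ E(G2) ✓
  (2,7) → (φ(2),φ(7)) = (5,6) ∈ E(G2) ✓
  (2,8) → (φ(2),φ(8)) = (3,5) ∈ E(G2) ✓
  (2,9) → (φ(2),φ(9)) = (4,5) ∈ E(G2) ✓
  (2,10) → (φ(2),φ(10)) = (1,5) ∈ E(G2) ✓
  (3,4) → (φ(3),φ(4)) = (0,8) ∈ E(G2) ✓
  (3,5) → (φ(3),φ(5)) = (2,8) ∈ E(G2) ✓
  (3,7) → (φ(3),φ(7)) = (6,8) ∈ E(G2) ✓
  (3,8) → (φ(3),φ(8)) = (3,8) ∈ E(G2) ✓
  (3,9) → (φ(3),φ(9)) = (4,8) ∈ E(G2) ✓
  (4,5) → (φ(4),φ(5)) = (0,2) ∈ E(G2) ✓
  (4,7) → (φ(4),φ(7)) = (0,6) ∈ E(G2) ✓
  (4,9) → (φ(4),φ(9)) = (0,4) ∈ E(G2) ✓
  (4,10) → (φ(4),φ(10)) = (0,1) ∈ E(G2) ✓
  (5,6) → (φ(5),φ(6)) = (2,9) ∈ E(G2) ✓
  (5,7) → (φ(5),φ(7)) = (2,6) ∈ E(G2) ✓
  (6,10) → (φ(6),φ(10)) = (1,9) ∈ E(G2) ✓
  (7,9) → (φ(7),φ(9)) = (4,6) ∈ E(G2) ✓
  (8,9) → (φ(8),φ(9)) = (3,4) ∈ E(G2) ✓
  (8,10) → (φ(8),φ(10)) = (1,3) ∈ E(G2) ✓
  (9,10) → (φ(9),φ(10)) = (1,4) ∈ E(G2) ✓
All 31 edges of G1 map to edges of G2, and |E(G1)| = |E(G2)| = 31, so φ is a bijection on edges as well as vertices. Hence G1 ≅ G2.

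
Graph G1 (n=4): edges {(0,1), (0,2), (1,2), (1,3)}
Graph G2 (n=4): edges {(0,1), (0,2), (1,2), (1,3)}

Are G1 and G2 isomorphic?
Yes, isomorphic

The graphs are isomorphic.
One valid mapping φ: V(G1) → V(G2): 0→0, 1→1, 2→2, 3→3

Verify φ preserves adjacency — for each edge of G1, its image is an edge of G2:
  (0,1) → (φ(0),φ(1)) = (0,1) ∈ E(G2) ✓
  (0,2) → (φ(0),φ(2)) = (0,2) ∈ E(G2) ✓
  (1,2) → (φ(1),φ(2)) = (1,2) ∈ E(G2) ✓
  (1,3) → (φ(1),φ(3)) = (1,3) ∈ E(G2) ✓
All 4 edges of G1 map to edges of G2, and |E(G1)| = |E(G2)| = 4, so φ is a bijection on edges as well as vertices. Hence G1 ≅ G2.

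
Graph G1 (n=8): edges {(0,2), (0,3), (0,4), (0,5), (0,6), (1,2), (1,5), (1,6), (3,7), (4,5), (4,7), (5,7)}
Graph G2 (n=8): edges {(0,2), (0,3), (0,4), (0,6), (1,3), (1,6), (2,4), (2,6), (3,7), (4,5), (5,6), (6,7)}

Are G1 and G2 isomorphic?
Yes, isomorphic

The graphs are isomorphic.
One valid mapping φ: V(G1) → V(G2): 0→6, 1→3, 2→7, 3→5, 4→2, 5→0, 6→1, 7→4

Verify φ preserves adjacency — for each edge of G1, its image is an edge of G2:
  (0,2) → (φ(0),φ(2)) = (6,7) ∈ E(G2) ✓
  (0,3) → (φ(0),φ(3)) = (5,6) ∈ E(G2) ✓
  (0,4) → (φ(0),φ(4)) = (2,6) ∈ E(G2) ✓
  (0,5) → (φ(0),φ(5)) = (0,6) ∈ E(G2) ✓
  (0,6) → (φ(0),φ(6)) = (1,6) ∈ E(G2) ✓
  (1,2) → (φ(1),φ(2)) = (3,7) ∈ E(G2) ✓
  (1,5) → (φ(1),φ(5)) = (0,3) ∈ E(G2) ✓
  (1,6) → (φ(1),φ(6)) = (1,3) ∈ E(G2) ✓
  (3,7) → (φ(3),φ(7)) = (4,5) ∈ E(G2) ✓
  (4,5) → (φ(4),φ(5)) = (0,2) ∈ E(G2) ✓
  (4,7) → (φ(4),φ(7)) = (2,4) ∈ E(G2) ✓
  (5,7) → (φ(5),φ(7)) = (0,4) ∈ E(G2) ✓
All 12 edges of G1 map to edges of G2, and |E(G1)| = |E(G2)| = 12, so φ is a bijection on edges as well as vertices. Hence G1 ≅ G2.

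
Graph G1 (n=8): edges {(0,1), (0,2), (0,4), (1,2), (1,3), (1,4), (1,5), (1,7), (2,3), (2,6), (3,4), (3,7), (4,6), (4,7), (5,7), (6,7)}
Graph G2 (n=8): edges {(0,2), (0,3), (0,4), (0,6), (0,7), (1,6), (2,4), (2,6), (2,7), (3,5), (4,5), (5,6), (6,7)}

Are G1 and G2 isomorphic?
No, not isomorphic

The graphs are NOT isomorphic.

Counting triangles (3-cliques): G1 has 9, G2 has 5.
Triangle count is an isomorphism invariant, so differing triangle counts rule out isomorphism.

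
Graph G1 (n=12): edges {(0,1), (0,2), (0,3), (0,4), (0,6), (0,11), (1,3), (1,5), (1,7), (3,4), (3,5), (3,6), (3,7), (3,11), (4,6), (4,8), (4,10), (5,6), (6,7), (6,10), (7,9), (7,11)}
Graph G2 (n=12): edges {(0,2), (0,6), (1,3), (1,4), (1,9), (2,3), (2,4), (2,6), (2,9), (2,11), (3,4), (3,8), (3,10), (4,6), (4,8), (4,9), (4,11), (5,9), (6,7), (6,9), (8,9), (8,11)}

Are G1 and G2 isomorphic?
Yes, isomorphic

The graphs are isomorphic.
One valid mapping φ: V(G1) → V(G2): 0→9, 1→8, 2→5, 3→4, 4→6, 5→11, 6→2, 7→3, 8→7, 9→10, 10→0, 11→1

Verify φ preserves adjacency — for each edge of G1, its image is an edge of G2:
  (0,1) → (φ(0),φ(1)) = (8,9) ∈ E(G2) ✓
  (0,2) → (φ(0),φ(2)) = (5,9) ∈ E(G2) ✓
  (0,3) → (φ(0),φ(3)) = (4,9) ∈ E(G2) ✓
  (0,4) → (φ(0),φ(4)) = (6,9) ∈ E(G2) ✓
  (0,6) → (φ(0),φ(6)) = (2,9) ∈ E(G2) ✓
  (0,11) → (φ(0),φ(11)) = (1,9) ∈ E(G2) ✓
  (1,3) → (φ(1),φ(3)) = (4,8) ∈ E(G2) ✓
  (1,5) → (φ(1),φ(5)) = (8,11) ∈ E(G2) ✓
  (1,7) → (φ(1),φ(7)) = (3,8) ∈ E(G2) ✓
  (3,4) → (φ(3),φ(4)) = (4,6) ∈ E(G2) ✓
  (3,5) → (φ(3),φ(5)) = (4,11) ∈ E(G2) ✓
  (3,6) → (φ(3),φ(6)) = (2,4) ∈ E(G2) ✓
  (3,7) → (φ(3),φ(7)) = (3,4) ∈ E(G2) ✓
  (3,11) → (φ(3),φ(11)) = (1,4) ∈ E(G2) ✓
  (4,6) → (φ(4),φ(6)) = (2,6) ∈ E(G2) ✓
  (4,8) → (φ(4),φ(8)) = (6,7) ∈ E(G2) ✓
  (4,10) → (φ(4),φ(10)) = (0,6) ∈ E(G2) ✓
  (5,6) → (φ(5),φ(6)) = (2,11) ∈ E(G2) ✓
  (6,7) → (φ(6),φ(7)) = (2,3) ∈ E(G2) ✓
  (6,10) → (φ(6),φ(10)) = (0,2) ∈ E(G2) ✓
  (7,9) → (φ(7),φ(9)) = (3,10) ∈ E(G2) ✓
  (7,11) → (φ(7),φ(11)) = (1,3) ∈ E(G2) ✓
All 22 edges of G1 map to edges of G2, and |E(G1)| = |E(G2)| = 22, so φ is a bijection on edges as well as vertices. Hence G1 ≅ G2.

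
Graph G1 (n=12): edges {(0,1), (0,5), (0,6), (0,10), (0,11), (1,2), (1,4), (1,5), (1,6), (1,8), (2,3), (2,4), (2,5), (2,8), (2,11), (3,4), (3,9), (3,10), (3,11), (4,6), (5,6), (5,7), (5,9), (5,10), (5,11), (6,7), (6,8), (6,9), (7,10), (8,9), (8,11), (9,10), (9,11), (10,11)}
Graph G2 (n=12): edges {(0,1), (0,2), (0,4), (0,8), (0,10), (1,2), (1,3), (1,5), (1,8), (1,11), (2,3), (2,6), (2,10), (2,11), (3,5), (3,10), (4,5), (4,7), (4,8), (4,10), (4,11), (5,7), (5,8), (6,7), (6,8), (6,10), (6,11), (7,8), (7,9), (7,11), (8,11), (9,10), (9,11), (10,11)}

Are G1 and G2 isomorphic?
Yes, isomorphic

The graphs are isomorphic.
One valid mapping φ: V(G1) → V(G2): 0→6, 1→2, 2→1, 3→5, 4→3, 5→11, 6→10, 7→9, 8→0, 9→4, 10→7, 11→8

Verify φ preserves adjacency — for each edge of G1, its image is an edge of G2:
  (0,1) → (φ(0),φ(1)) = (2,6) ∈ E(G2) ✓
  (0,5) → (φ(0),φ(5)) = (6,11) ∈ E(G2) ✓
  (0,6) → (φ(0),φ(6)) = (6,10) ∈ E(G2) ✓
  (0,10) → (φ(0),φ(10)) = (6,7) ∈ E(G2) ✓
  (0,11) → (φ(0),φ(11)) = (6,8) ∈ E(G2) ✓
  (1,2) → (φ(1),φ(2)) = (1,2) ∈ E(G2) ✓
  (1,4) → (φ(1),φ(4)) = (2,3) ∈ E(G2) ✓
  (1,5) → (φ(1),φ(5)) = (2,11) ∈ E(G2) ✓
  (1,6) → (φ(1),φ(6)) = (2,10) ∈ E(G2) ✓
  (1,8) → (φ(1),φ(8)) = (0,2) ∈ E(G2) ✓
  (2,3) → (φ(2),φ(3)) = (1,5) ∈ E(G2) ✓
  (2,4) → (φ(2),φ(4)) = (1,3) ∈ E(G2) ✓
  (2,5) → (φ(2),φ(5)) = (1,11) ∈ E(G2) ✓
  (2,8) → (φ(2),φ(8)) = (0,1) ∈ E(G2) ✓
  (2,11) → (φ(2),φ(11)) = (1,8) ∈ E(G2) ✓
  (3,4) → (φ(3),φ(4)) = (3,5) ∈ E(G2) ✓
  (3,9) → (φ(3),φ(9)) = (4,5) ∈ E(G2) ✓
  (3,10) → (φ(3),φ(10)) = (5,7) ∈ E(G2) ✓
  (3,11) → (φ(3),φ(11)) = (5,8) ∈ E(G2) ✓
  (4,6) → (φ(4),φ(6)) = (3,10) ∈ E(G2) ✓
  (5,6) → (φ(5),φ(6)) = (10,11) ∈ E(G2) ✓
  (5,7) → (φ(5),φ(7)) = (9,11) ∈ E(G2) ✓
  (5,9) → (φ(5),φ(9)) = (4,11) ∈ E(G2) ✓
  (5,10) → (φ(5),φ(10)) = (7,11) ∈ E(G2) ✓
  (5,11) → (φ(5),φ(11)) = (8,11) ∈ E(G2) ✓
  (6,7) → (φ(6),φ(7)) = (9,10) ∈ E(G2) ✓
  (6,8) → (φ(6),φ(8)) = (0,10) ∈ E(G2) ✓
  (6,9) → (φ(6),φ(9)) = (4,10) ∈ E(G2) ✓
  (7,10) → (φ(7),φ(10)) = (7,9) ∈ E(G2) ✓
  (8,9) → (φ(8),φ(9)) = (0,4) ∈ E(G2) ✓
  (8,11) → (φ(8),φ(11)) = (0,8) ∈ E(G2) ✓
  (9,10) → (φ(9),φ(10)) = (4,7) ∈ E(G2) ✓
  (9,11) → (φ(9),φ(11)) = (4,8) ∈ E(G2) ✓
  (10,11) → (φ(10),φ(11)) = (7,8) ∈ E(G2) ✓
All 34 edges of G1 map to edges of G2, and |E(G1)| = |E(G2)| = 34, so φ is a bijection on edges as well as vertices. Hence G1 ≅ G2.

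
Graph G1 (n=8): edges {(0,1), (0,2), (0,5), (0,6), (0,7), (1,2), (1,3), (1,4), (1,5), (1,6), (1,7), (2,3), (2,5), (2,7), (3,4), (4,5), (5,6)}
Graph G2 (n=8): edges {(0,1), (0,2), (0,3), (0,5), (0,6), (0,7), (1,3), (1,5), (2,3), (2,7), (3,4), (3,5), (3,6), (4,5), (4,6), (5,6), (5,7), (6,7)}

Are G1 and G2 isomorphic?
No, not isomorphic

The graphs are NOT isomorphic.

Counting triangles (3-cliques): G1 has 13, G2 has 15.
Triangle count is an isomorphism invariant, so differing triangle counts rule out isomorphism.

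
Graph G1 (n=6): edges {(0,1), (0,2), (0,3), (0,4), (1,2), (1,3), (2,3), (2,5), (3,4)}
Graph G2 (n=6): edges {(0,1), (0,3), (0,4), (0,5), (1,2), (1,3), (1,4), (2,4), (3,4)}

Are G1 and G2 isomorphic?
Yes, isomorphic

The graphs are isomorphic.
One valid mapping φ: V(G1) → V(G2): 0→1, 1→3, 2→0, 3→4, 4→2, 5→5

Verify φ preserves adjacency — for each edge of G1, its image is an edge of G2:
  (0,1) → (φ(0),φ(1)) = (1,3) ∈ E(G2) ✓
  (0,2) → (φ(0),φ(2)) = (0,1) ∈ E(G2) ✓
  (0,3) → (φ(0),φ(3)) = (1,4) ∈ E(G2) ✓
  (0,4) → (φ(0),φ(4)) = (1,2) ∈ E(G2) ✓
  (1,2) → (φ(1),φ(2)) = (0,3) ∈ E(G2) ✓
  (1,3) → (φ(1),φ(3)) = (3,4) ∈ E(G2) ✓
  (2,3) → (φ(2),φ(3)) = (0,4) ∈ E(G2) ✓
  (2,5) → (φ(2),φ(5)) = (0,5) ∈ E(G2) ✓
  (3,4) → (φ(3),φ(4)) = (2,4) ∈ E(G2) ✓
All 9 edges of G1 map to edges of G2, and |E(G1)| = |E(G2)| = 9, so φ is a bijection on edges as well as vertices. Hence G1 ≅ G2.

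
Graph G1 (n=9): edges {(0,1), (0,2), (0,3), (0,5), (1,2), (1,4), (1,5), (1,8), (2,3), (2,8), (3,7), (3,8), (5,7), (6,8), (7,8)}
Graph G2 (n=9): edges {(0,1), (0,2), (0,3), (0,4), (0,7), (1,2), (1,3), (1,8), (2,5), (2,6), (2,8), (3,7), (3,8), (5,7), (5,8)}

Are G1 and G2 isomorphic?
Yes, isomorphic

The graphs are isomorphic.
One valid mapping φ: V(G1) → V(G2): 0→8, 1→2, 2→1, 3→3, 4→6, 5→5, 6→4, 7→7, 8→0

Verify φ preserves adjacency — for each edge of G1, its image is an edge of G2:
  (0,1) → (φ(0),φ(1)) = (2,8) ∈ E(G2) ✓
  (0,2) → (φ(0),φ(2)) = (1,8) ∈ E(G2) ✓
  (0,3) → (φ(0),φ(3)) = (3,8) ∈ E(G2) ✓
  (0,5) → (φ(0),φ(5)) = (5,8) ∈ E(G2) ✓
  (1,2) → (φ(1),φ(2)) = (1,2) ∈ E(G2) ✓
  (1,4) → (φ(1),φ(4)) = (2,6) ∈ E(G2) ✓
  (1,5) → (φ(1),φ(5)) = (2,5) ∈ E(G2) ✓
  (1,8) → (φ(1),φ(8)) = (0,2) ∈ E(G2) ✓
  (2,3) → (φ(2),φ(3)) = (1,3) ∈ E(G2) ✓
  (2,8) → (φ(2),φ(8)) = (0,1) ∈ E(G2) ✓
  (3,7) → (φ(3),φ(7)) = (3,7) ∈ E(G2) ✓
  (3,8) → (φ(3),φ(8)) = (0,3) ∈ E(G2) ✓
  (5,7) → (φ(5),φ(7)) = (5,7) ∈ E(G2) ✓
  (6,8) → (φ(6),φ(8)) = (0,4) ∈ E(G2) ✓
  (7,8) → (φ(7),φ(8)) = (0,7) ∈ E(G2) ✓
All 15 edges of G1 map to edges of G2, and |E(G1)| = |E(G2)| = 15, so φ is a bijection on edges as well as vertices. Hence G1 ≅ G2.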